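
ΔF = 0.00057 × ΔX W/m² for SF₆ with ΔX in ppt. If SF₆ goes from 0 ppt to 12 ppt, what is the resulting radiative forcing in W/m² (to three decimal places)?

SF₆: ΔF = 0.00057 × (12 − 0) = 0.00057 × 12 = 0.0068 W/m².

ΔF = 0.007 W/m²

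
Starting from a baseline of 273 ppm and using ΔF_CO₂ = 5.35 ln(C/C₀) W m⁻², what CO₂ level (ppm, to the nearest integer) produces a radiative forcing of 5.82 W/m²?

Set 5.35 ln(C/273) = 5.82, so ln(C/273) = 5.82/5.35 = 1.08785.
Then C/273 = e^1.08785 = 2.96789, giving C = 273 × 2.96789 = 810.23 ppm.

C ≈ 810 ppm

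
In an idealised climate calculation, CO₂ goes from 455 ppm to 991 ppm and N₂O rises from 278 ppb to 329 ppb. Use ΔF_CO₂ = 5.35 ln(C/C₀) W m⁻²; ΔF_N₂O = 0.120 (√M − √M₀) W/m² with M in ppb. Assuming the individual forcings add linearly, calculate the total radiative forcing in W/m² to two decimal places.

CO₂: 5.35 × ln(991/455) = 5.35 × ln(2.17802) = 5.35 × 0.77842 = 4.1645 W/m².
N₂O: 0.120 × (√329 − √278) = 0.120 × (18.1384 − 16.6733) = 0.120 × 1.4651 = 0.1758 W/m².
Total ΔF = 4.1645 + 0.1758 = 4.3403 W/m².

ΔF = 4.34 W/m²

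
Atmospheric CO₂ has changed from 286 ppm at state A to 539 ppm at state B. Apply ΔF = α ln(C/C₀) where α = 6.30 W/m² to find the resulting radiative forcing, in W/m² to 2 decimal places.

CO₂ absorption bands are partially saturated, so forcing scales with the logarithm of the concentration ratio.
CO₂: 6.30 × ln(539/286) = 6.30 × ln(1.88462) = 6.30 × 0.63373 = 3.9925 W/m².

ΔF = 3.99 W/m²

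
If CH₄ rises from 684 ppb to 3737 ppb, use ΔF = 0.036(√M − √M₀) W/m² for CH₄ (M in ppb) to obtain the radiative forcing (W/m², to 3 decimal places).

ΔF = 1.259 W/m²

CH₄: 0.036 × (√3737 − √684) = 0.036 × (61.1310 − 26.1534) = 0.036 × 34.9776 = 1.2592 W/m².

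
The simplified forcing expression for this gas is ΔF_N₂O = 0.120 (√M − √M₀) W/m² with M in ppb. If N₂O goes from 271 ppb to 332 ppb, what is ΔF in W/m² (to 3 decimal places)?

ΔF = 0.211 W/m²

N₂O: 0.120 × (√332 − √271) = 0.120 × (18.2209 − 16.4621) = 0.120 × 1.7588 = 0.2111 W/m².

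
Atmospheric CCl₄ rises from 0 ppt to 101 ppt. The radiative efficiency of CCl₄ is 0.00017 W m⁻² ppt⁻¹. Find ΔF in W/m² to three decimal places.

ΔF = 0.017 W/m²

CCl₄: ΔF = 0.00017 × (101 − 0) = 0.00017 × 101 = 0.0172 W/m².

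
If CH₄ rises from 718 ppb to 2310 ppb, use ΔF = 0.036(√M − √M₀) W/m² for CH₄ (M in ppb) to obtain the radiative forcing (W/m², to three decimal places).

CH₄: 0.036 × (√2310 − √718) = 0.036 × (48.0625 − 26.7955) = 0.036 × 21.2670 = 0.7656 W/m².

ΔF = 0.766 W/m²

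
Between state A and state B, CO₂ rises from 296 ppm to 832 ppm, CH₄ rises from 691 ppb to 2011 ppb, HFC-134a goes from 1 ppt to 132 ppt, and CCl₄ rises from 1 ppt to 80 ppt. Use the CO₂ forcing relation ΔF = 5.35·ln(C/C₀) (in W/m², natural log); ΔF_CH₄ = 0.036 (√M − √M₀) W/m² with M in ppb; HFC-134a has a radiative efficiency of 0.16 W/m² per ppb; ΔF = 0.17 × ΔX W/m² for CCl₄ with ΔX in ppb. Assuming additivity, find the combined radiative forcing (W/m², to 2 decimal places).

ΔF = 6.23 W/m²

CO₂: 5.35 × ln(832/296) = 5.35 × ln(2.81081) = 5.35 × 1.03347 = 5.5291 W/m².
CH₄: 0.036 × (√2011 − √691) = 0.036 × (44.8442 − 26.2869) = 0.036 × 18.5573 = 0.6681 W/m².
HFC-134a: Δ = 132 − 1 = 131 ppt = 0.131 ppb; ΔF = 0.16 × 0.131 = 0.0210 W/m².
CCl₄: Δ = 80 − 1 = 79 ppt = 0.079 ppb; ΔF = 0.17 × 0.079 = 0.0134 W/m².
Total ΔF = 5.5291 + 0.6681 + 0.0210 + 0.0134 = 6.2316 W/m².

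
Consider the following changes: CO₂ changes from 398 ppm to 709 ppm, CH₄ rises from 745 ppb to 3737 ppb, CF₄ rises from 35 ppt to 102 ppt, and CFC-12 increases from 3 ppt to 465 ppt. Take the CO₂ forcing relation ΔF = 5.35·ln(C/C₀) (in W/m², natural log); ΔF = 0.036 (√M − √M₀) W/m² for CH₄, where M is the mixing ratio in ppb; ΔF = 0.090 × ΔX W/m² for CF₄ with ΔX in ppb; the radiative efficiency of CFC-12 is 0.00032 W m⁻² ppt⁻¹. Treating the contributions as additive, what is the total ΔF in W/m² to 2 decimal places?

ΔF = 4.46 W/m²

CO₂: 5.35 × ln(709/398) = 5.35 × ln(1.78141) = 5.35 × 0.57741 = 3.0891 W/m².
CH₄: 0.036 × (√3737 − √745) = 0.036 × (61.1310 − 27.2947) = 0.036 × 33.8363 = 1.2181 W/m².
CF₄: Δ = 102 − 35 = 67 ppt = 0.067 ppb; ΔF = 0.090 × 0.067 = 0.0060 W/m².
CFC-12: ΔF = 0.00032 × (465 − 3) = 0.00032 × 462 = 0.1478 W/m².
Total ΔF = 3.0891 + 1.2181 + 0.0060 + 0.1478 = 4.4610 W/m².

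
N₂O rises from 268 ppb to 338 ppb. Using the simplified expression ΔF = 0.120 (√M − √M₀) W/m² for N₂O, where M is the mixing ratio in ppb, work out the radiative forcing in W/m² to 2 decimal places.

N₂O: 0.120 × (√338 − √268) = 0.120 × (18.3848 − 16.3707) = 0.120 × 2.0141 = 0.2417 W/m².

ΔF = 0.24 W/m²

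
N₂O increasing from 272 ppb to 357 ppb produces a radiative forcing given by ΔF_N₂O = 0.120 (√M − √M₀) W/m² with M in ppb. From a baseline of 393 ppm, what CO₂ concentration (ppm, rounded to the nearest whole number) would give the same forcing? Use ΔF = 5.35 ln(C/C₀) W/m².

N₂O forcing: 0.120 × (√357 − √272) = 0.120 × (18.8944 − 16.4924) = 0.120 × 2.4020 = 0.28824 W/m².
Set 5.35 ln(C/393) = 0.28824: ln(C/393) = 0.28824/5.35 = 0.05388, so C = 393 × e^0.05388 = 393 × 1.05536 = 414.76 ppm.

C ≈ 415 ppm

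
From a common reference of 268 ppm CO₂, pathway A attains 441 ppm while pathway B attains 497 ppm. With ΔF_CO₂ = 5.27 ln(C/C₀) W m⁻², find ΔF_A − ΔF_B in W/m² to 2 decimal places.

ΔF_A = 5.27 ln(441/268) = 5.27 × 0.49806 = 2.6248 W/m².
ΔF_B = 5.27 ln(497/268) = 5.27 × 0.61760 = 3.2548 W/m².
Difference: 2.6248 − 3.2548 = -0.6300 W/m².

ΔF_A − ΔF_B = -0.63 W/m²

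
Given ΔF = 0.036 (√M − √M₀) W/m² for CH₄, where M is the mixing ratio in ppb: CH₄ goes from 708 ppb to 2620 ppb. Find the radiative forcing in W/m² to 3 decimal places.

ΔF = 0.885 W/m²

CH₄: 0.036 × (√2620 − √708) = 0.036 × (51.1859 − 26.6083) = 0.036 × 24.5776 = 0.8848 W/m².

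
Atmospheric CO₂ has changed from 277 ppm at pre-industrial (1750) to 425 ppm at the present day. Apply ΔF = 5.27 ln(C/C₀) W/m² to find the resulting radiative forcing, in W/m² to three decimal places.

CO₂: 5.27 × ln(425/277) = 5.27 × ln(1.53430) = 5.27 × 0.42807 = 2.2559 W/m².

ΔF = 2.256 W/m²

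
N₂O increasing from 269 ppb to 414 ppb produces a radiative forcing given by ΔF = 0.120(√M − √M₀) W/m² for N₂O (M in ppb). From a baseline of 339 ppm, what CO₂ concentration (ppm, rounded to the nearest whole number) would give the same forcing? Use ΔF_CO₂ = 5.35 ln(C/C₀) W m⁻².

N₂O forcing: 0.120 × (√414 − √269) = 0.120 × (20.3470 − 16.4012) = 0.120 × 3.9458 = 0.47350 W/m².
Set 5.35 ln(C/339) = 0.47350: ln(C/339) = 0.47350/5.35 = 0.08850, so C = 339 × e^0.08850 = 339 × 1.09253 = 370.37 ppm.

C ≈ 370 ppm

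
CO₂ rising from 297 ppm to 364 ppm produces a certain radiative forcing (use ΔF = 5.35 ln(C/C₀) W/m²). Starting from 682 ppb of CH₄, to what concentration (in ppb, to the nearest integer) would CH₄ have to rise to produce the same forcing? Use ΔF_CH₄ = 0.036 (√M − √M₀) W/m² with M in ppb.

M ≈ 3175 ppb

CO₂ forcing: 5.35 × ln(364/297) = 5.35 × 0.203422 = 1.08831 W/m².
Set 0.036(√M − √682) = 1.08831: √M = 1.08831/0.036 + √682 = 30.2308 + 26.1151 = 56.3459.
M = (56.3459)² = 3174.86 ppb.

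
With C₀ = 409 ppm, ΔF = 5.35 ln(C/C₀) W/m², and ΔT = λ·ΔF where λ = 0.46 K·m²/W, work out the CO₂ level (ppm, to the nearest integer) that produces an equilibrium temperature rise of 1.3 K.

C ≈ 694 ppm

Required forcing: ΔF = ΔT/λ = 1.3/0.46 = 2.8261 W/m².
Then ln(C/409) = ΔF/5.35 = 2.8261/5.35 = 0.52824.
So C = 409 × e^0.52824 = 409 × 1.69594 = 693.64 ppm.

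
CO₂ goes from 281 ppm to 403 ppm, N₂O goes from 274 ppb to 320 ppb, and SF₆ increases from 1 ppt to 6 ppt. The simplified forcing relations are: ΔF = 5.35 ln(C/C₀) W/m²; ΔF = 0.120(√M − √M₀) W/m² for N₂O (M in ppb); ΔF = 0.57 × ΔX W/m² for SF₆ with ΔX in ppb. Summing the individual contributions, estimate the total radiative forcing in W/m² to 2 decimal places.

CO₂: 5.35 × ln(403/281) = 5.35 × ln(1.43416) = 5.35 × 0.36058 = 1.9291 W/m².
N₂O: 0.120 × (√320 − √274) = 0.120 × (17.8885 − 16.5529) = 0.120 × 1.3356 = 0.1603 W/m².
SF₆: Δ = 6 − 1 = 5 ppt = 0.005 ppb; ΔF = 0.57 × 0.005 = 0.0029 W/m².
Total ΔF = 1.9291 + 0.1603 + 0.0029 = 2.0923 W/m².

ΔF = 2.09 W/m²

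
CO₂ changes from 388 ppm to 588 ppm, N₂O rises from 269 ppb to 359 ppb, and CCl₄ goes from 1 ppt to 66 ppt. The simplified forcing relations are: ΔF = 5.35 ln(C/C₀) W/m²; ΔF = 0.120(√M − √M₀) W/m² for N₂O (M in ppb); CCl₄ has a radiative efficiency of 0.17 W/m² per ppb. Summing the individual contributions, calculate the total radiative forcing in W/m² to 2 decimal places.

CO₂: 5.35 × ln(588/388) = 5.35 × ln(1.51546) = 5.35 × 0.41572 = 2.2241 W/m².
N₂O: 0.120 × (√359 − √269) = 0.120 × (18.9473 − 16.4012) = 0.120 × 2.5461 = 0.3055 W/m².
CCl₄: Δ = 66 − 1 = 65 ppt = 0.065 ppb; ΔF = 0.17 × 0.065 = 0.0111 W/m².
Total ΔF = 2.2241 + 0.3055 + 0.0111 = 2.5407 W/m².

ΔF = 2.54 W/m²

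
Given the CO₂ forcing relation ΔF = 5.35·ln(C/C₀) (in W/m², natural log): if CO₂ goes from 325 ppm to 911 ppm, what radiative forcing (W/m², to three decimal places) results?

ΔF = 5.514 W/m²

CO₂: 5.35 × ln(911/325) = 5.35 × ln(2.80308) = 5.35 × 1.03072 = 5.5144 W/m².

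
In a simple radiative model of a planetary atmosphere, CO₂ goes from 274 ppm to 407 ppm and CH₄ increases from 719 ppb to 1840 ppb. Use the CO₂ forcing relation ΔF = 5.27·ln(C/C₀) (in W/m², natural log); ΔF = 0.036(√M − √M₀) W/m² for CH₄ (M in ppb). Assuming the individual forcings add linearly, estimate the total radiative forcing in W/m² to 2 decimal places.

ΔF = 2.66 W/m²

CO₂: 5.27 × ln(407/274) = 5.27 × ln(1.48540) = 5.27 × 0.39568 = 2.0852 W/m².
CH₄: 0.036 × (√1840 − √719) = 0.036 × (42.8952 − 26.8142) = 0.036 × 16.0810 = 0.5789 W/m².
Total ΔF = 2.0852 + 0.5789 = 2.6641 W/m².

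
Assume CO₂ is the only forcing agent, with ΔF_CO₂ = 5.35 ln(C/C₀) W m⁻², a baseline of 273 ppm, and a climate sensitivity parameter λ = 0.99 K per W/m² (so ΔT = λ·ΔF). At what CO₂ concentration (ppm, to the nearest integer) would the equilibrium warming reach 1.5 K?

Required forcing: ΔF = ΔT/λ = 1.5/0.99 = 1.5152 W/m².
Then ln(C/273) = ΔF/5.35 = 1.5152/5.35 = 0.28321.
So C = 273 × e^0.28321 = 273 × 1.32738 = 362.37 ppm.

C ≈ 362 ppm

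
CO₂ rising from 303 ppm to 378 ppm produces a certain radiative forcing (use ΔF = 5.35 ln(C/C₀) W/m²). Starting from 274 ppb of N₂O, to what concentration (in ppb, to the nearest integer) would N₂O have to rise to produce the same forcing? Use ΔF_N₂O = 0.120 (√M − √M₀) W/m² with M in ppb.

M ≈ 698 ppb

CO₂ forcing: 5.35 × ln(378/303) = 5.35 × 0.221161 = 1.18321 W/m².
Set 0.120(√M − √274) = 1.18321: √M = 1.18321/0.120 + √274 = 9.8601 + 16.5529 = 26.4130.
M = (26.4130)² = 697.65 ppb.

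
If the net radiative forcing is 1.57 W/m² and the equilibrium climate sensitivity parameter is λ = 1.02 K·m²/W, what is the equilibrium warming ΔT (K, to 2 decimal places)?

ΔT = λ ΔF = 1.02 × 1.57 = 1.6014 K.

ΔT = 1.60 K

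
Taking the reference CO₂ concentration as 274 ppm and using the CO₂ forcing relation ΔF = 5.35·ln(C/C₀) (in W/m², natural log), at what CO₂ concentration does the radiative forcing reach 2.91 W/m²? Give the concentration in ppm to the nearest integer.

C ≈ 472 ppm

Set 5.35 ln(C/274) = 2.91, so ln(C/274) = 2.91/5.35 = 0.54393.
Then C/274 = e^0.54393 = 1.72276, giving C = 274 × 1.72276 = 472.04 ppm.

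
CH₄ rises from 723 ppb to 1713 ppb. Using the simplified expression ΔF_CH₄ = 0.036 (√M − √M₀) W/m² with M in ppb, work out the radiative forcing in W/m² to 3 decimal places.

CH₄: 0.036 × (√1713 − √723) = 0.036 × (41.3884 − 26.8887) = 0.036 × 14.4997 = 0.5220 W/m².

ΔF = 0.522 W/m²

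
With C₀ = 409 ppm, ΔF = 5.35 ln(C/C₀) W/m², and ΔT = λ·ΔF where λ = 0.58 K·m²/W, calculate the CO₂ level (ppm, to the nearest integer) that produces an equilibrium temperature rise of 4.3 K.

C ≈ 1635 ppm

Required forcing: ΔF = ΔT/λ = 4.3/0.58 = 7.4138 W/m².
Then ln(C/409) = ΔF/5.35 = 7.4138/5.35 = 1.38576.
So C = 409 × e^1.38576 = 409 × 3.99786 = 1635.12 ppm.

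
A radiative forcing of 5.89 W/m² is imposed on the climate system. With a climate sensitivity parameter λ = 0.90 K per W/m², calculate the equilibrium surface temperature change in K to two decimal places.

ΔT = 5.30 K

ΔT = λ ΔF = 0.90 × 5.89 = 5.3010 K.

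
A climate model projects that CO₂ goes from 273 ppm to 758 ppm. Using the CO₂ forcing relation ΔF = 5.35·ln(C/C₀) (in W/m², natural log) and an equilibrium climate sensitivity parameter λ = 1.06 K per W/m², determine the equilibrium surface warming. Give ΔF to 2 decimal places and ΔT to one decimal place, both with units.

CO₂: 5.35 × ln(758/273) = 5.35 × ln(2.77656) = 5.35 × 1.02121 = 5.4635 W/m².
ΔT = λ ΔF = 1.06 × 5.46 = 5.7876 K.

ΔF = 5.46 W/m²; ΔT = 5.8 K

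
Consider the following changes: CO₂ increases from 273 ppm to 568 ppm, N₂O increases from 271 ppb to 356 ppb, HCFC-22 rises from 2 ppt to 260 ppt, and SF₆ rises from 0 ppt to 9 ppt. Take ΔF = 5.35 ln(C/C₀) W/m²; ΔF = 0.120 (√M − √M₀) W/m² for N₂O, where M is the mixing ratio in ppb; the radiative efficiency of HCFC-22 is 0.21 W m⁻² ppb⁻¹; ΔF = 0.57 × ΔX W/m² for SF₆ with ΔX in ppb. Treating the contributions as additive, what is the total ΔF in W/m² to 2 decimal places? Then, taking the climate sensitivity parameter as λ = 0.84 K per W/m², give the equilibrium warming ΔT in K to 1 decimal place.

ΔF = 4.27 W/m²; ΔT = 3.6 K

CO₂: 5.35 × ln(568/273) = 5.35 × ln(2.08059) = 5.35 × 0.73265 = 3.9197 W/m².
N₂O: 0.120 × (√356 − √271) = 0.120 × (18.8680 − 16.4621) = 0.120 × 2.4059 = 0.2887 W/m².
HCFC-22: Δ = 260 − 2 = 258 ppt = 0.258 ppb; ΔF = 0.21 × 0.258 = 0.0542 W/m².
SF₆: Δ = 9 − 0 = 9 ppt = 0.009 ppb; ΔF = 0.57 × 0.009 = 0.0051 W/m².
Total ΔF = 3.9197 + 0.2887 + 0.0542 + 0.0051 = 4.2677 W/m².
ΔT = λ ΔF = 0.84 × 4.27 = 3.5868 K.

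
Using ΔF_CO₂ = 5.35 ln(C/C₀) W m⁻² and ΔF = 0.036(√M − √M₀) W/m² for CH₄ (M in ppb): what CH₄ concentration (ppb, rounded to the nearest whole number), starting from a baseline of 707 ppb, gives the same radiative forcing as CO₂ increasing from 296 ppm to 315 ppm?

M ≈ 1284 ppb

CO₂ forcing: 5.35 × ln(315/296) = 5.35 × 0.062213 = 0.33284 W/m².
Set 0.036(√M − √707) = 0.33284: √M = 0.33284/0.036 + √707 = 9.2456 + 26.5895 = 35.8351.
M = (35.8351)² = 1284.15 ppb.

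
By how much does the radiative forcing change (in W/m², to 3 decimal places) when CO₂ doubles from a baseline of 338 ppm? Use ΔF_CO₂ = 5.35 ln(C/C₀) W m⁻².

ΔF = 3.708 W/m²

ΔF = 5.35 × ln(2) = 5.35 × 0.69315 = 3.7084 W/m².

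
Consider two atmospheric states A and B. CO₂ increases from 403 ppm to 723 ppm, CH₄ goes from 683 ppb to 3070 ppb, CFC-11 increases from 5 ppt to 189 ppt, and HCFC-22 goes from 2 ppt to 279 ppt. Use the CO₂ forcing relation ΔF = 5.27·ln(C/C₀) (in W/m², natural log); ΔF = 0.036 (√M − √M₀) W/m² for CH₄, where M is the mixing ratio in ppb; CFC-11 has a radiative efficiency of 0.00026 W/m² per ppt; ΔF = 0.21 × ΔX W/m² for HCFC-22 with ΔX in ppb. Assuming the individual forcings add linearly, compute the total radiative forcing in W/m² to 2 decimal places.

CO₂: 5.27 × ln(723/403) = 5.27 × ln(1.79404) = 5.27 × 0.58447 = 3.0802 W/m².
CH₄: 0.036 × (√3070 − √683) = 0.036 × (55.4076 − 26.1343) = 0.036 × 29.2733 = 1.0538 W/m².
CFC-11: ΔF = 0.00026 × (189 − 5) = 0.00026 × 184 = 0.0478 W/m².
HCFC-22: Δ = 279 − 2 = 277 ppt = 0.277 ppb; ΔF = 0.21 × 0.277 = 0.0582 W/m².
Total ΔF = 3.0802 + 1.0538 + 0.0478 + 0.0582 = 4.2400 W/m².

ΔF = 4.24 W/m²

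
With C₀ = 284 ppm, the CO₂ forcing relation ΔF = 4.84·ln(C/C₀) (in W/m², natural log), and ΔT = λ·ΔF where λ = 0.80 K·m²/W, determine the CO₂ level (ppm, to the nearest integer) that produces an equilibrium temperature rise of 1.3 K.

Required forcing: ΔF = ΔT/λ = 1.3/0.80 = 1.6250 W/m².
Then ln(C/284) = ΔF/4.84 = 1.6250/4.84 = 0.33574.
So C = 284 × e^0.33574 = 284 × 1.39898 = 397.31 ppm.

C ≈ 397 ppm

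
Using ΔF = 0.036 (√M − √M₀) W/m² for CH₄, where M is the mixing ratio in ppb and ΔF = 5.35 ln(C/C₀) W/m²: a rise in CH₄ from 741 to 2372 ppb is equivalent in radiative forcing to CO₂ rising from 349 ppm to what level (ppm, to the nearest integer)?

CH₄ forcing: 0.036 × (√2372 − √741) = 0.036 × (48.7032 − 27.2213) = 0.036 × 21.4819 = 0.77335 W/m².
Set 5.35 ln(C/349) = 0.77335: ln(C/349) = 0.77335/5.35 = 0.14455, so C = 349 × e^0.14455 = 349 × 1.15552 = 403.28 ppm.

C ≈ 403 ppm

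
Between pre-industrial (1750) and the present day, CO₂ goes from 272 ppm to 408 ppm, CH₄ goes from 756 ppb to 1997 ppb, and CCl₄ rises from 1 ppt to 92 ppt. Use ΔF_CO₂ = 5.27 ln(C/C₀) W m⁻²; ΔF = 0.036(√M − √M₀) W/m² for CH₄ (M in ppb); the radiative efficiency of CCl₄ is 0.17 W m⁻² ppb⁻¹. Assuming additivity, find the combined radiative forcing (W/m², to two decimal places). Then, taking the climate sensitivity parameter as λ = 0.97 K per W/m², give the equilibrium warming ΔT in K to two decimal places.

ΔF = 2.77 W/m²; ΔT = 2.69 K

CO₂: 5.27 × ln(408/272) = 5.27 × ln(1.50000) = 5.27 × 0.40547 = 2.1368 W/m².
CH₄: 0.036 × (√1997 − √756) = 0.036 × (44.6878 − 27.4955) = 0.036 × 17.1923 = 0.6189 W/m².
CCl₄: Δ = 92 − 1 = 91 ppt = 0.091 ppb; ΔF = 0.17 × 0.091 = 0.0155 W/m².
Total ΔF = 2.1368 + 0.6189 + 0.0155 = 2.7712 W/m².
ΔT = λ ΔF = 0.97 × 2.77 = 2.6869 K.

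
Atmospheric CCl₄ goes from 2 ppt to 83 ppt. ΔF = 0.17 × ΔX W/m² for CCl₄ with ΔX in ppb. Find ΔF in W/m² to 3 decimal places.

ΔF = 0.014 W/m²

CCl₄: Δ = 83 − 2 = 81 ppt = 0.081 ppb; ΔF = 0.17 × 0.081 = 0.0138 W/m².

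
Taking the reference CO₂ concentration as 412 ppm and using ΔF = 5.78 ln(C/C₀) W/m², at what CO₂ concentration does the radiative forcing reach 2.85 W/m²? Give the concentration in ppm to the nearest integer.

Set 5.78 ln(C/412) = 2.85, so ln(C/412) = 2.85/5.78 = 0.49308.
Then C/412 = e^0.49308 = 1.63735, giving C = 412 × 1.63735 = 674.59 ppm.

C ≈ 675 ppm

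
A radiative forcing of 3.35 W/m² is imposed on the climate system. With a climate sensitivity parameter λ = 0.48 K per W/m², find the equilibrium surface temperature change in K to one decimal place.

ΔT = λ ΔF = 0.48 × 3.35 = 1.6080 K.

ΔT = 1.6 K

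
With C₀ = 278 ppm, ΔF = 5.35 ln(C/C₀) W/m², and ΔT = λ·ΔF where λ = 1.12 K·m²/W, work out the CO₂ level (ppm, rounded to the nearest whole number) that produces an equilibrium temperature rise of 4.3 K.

C ≈ 570 ppm

Required forcing: ΔF = ΔT/λ = 4.3/1.12 = 3.8393 W/m².
Then ln(C/278) = ΔF/5.35 = 3.8393/5.35 = 0.71763.
So C = 278 × e^0.71763 = 278 × 2.04957 = 569.78 ppm.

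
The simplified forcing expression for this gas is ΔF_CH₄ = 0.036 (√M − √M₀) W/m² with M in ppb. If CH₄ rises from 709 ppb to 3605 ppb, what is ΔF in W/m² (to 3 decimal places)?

CH₄: 0.036 × (√3605 − √709) = 0.036 × (60.0417 − 26.6271) = 0.036 × 33.4146 = 1.2029 W/m².

ΔF = 1.203 W/m²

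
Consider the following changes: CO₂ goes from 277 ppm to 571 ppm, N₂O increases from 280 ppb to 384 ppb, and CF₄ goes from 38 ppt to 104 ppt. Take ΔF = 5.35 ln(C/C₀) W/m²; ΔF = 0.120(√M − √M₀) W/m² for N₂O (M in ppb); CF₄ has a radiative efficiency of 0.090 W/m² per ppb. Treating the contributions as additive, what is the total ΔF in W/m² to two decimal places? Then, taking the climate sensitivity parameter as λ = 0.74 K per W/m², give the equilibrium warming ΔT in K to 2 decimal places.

ΔF = 4.22 W/m²; ΔT = 3.12 K

CO₂: 5.35 × ln(571/277) = 5.35 × ln(2.06137) = 5.35 × 0.72337 = 3.8700 W/m².
N₂O: 0.120 × (√384 − √280) = 0.120 × (19.5959 − 16.7332) = 0.120 × 2.8627 = 0.3435 W/m².
CF₄: Δ = 104 − 38 = 66 ppt = 0.066 ppb; ΔF = 0.090 × 0.066 = 0.0059 W/m².
Total ΔF = 3.8700 + 0.3435 + 0.0059 = 4.2194 W/m².
ΔT = λ ΔF = 0.74 × 4.22 = 3.1228 K.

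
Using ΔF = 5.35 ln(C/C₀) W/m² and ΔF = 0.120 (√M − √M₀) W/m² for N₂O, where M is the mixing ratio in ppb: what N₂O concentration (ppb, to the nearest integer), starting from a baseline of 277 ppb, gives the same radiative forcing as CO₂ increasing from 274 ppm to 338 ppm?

CO₂ forcing: 5.35 × ln(338/274) = 5.35 × 0.209918 = 1.12306 W/m².
Set 0.120(√M − √277) = 1.12306: √M = 1.12306/0.120 + √277 = 9.3588 + 16.6433 = 26.0021.
M = (26.0021)² = 676.11 ppb.

M ≈ 676 ppb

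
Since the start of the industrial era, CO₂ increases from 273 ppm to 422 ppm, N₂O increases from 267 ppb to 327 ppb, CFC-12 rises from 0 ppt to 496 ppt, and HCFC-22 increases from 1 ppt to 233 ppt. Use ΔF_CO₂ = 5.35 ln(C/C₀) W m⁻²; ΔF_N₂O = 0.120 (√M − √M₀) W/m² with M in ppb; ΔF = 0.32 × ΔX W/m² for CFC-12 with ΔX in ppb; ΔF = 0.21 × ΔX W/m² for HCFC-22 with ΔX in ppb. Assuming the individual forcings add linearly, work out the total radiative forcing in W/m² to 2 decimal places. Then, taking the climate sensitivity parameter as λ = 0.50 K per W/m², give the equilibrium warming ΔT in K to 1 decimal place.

ΔF = 2.75 W/m²; ΔT = 1.4 K

CO₂: 5.35 × ln(422/273) = 5.35 × ln(1.54579) = 5.35 × 0.43554 = 2.3301 W/m².
N₂O: 0.120 × (√327 − √267) = 0.120 × (18.0831 − 16.3401) = 0.120 × 1.7430 = 0.2092 W/m².
CFC-12: Δ = 496 − 0 = 496 ppt = 0.496 ppb; ΔF = 0.32 × 0.496 = 0.1587 W/m².
HCFC-22: Δ = 233 − 1 = 232 ppt = 0.232 ppb; ΔF = 0.21 × 0.232 = 0.0487 W/m².
Total ΔF = 2.3301 + 0.2092 + 0.1587 + 0.0487 = 2.7467 W/m².
ΔT = λ ΔF = 0.50 × 2.75 = 1.3750 K.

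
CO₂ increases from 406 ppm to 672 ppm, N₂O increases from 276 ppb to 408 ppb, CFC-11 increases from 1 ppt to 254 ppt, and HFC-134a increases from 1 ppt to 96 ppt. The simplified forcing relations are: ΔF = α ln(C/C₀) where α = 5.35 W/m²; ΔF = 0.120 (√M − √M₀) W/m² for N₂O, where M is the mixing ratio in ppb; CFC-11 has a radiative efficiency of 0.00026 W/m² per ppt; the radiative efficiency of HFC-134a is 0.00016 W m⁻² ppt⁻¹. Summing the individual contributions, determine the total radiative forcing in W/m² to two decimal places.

CO₂: 5.35 × ln(672/406) = 5.35 × ln(1.65517) = 5.35 × 0.50390 = 2.6959 W/m².
N₂O: 0.120 × (√408 − √276) = 0.120 × (20.1990 − 16.6132) = 0.120 × 3.5858 = 0.4303 W/m².
CFC-11: ΔF = 0.00026 × (254 − 1) = 0.00026 × 253 = 0.0658 W/m².
HFC-134a: ΔF = 0.00016 × (96 − 1) = 0.00016 × 95 = 0.0152 W/m².
Total ΔF = 2.6959 + 0.4303 + 0.0658 + 0.0152 = 3.2072 W/m².

ΔF = 3.21 W/m²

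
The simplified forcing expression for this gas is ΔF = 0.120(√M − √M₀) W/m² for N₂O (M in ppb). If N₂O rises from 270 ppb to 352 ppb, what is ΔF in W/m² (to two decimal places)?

ΔF = 0.28 W/m²

N₂O: 0.120 × (√352 − √270) = 0.120 × (18.7617 − 16.4317) = 0.120 × 2.3300 = 0.2796 W/m².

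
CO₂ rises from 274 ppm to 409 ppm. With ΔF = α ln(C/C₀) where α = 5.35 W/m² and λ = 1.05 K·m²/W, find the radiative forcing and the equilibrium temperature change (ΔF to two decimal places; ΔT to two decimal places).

CO₂: 5.35 × ln(409/274) = 5.35 × ln(1.49270) = 5.35 × 0.40059 = 2.1432 W/m².
ΔT = λ ΔF = 1.05 × 2.14 = 2.2470 K.

ΔF = 2.14 W/m²; ΔT = 2.25 K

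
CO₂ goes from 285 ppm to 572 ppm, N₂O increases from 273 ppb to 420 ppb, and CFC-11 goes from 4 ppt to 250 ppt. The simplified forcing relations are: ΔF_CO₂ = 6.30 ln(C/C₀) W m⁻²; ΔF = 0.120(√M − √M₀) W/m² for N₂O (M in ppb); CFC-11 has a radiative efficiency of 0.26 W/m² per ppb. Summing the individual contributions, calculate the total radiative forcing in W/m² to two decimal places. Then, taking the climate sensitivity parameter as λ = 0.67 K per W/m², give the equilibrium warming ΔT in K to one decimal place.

ΔF = 4.93 W/m²; ΔT = 3.3 K

CO₂: 6.30 × ln(572/285) = 6.30 × ln(2.00702) = 6.30 × 0.69665 = 4.3889 W/m².
N₂O: 0.120 × (√420 − √273) = 0.120 × (20.4939 − 16.5227) = 0.120 × 3.9712 = 0.4765 W/m².
CFC-11: Δ = 250 − 4 = 246 ppt = 0.246 ppb; ΔF = 0.26 × 0.246 = 0.0640 W/m².
Total ΔF = 4.3889 + 0.4765 + 0.0640 = 4.9294 W/m².
ΔT = λ ΔF = 0.67 × 4.93 = 3.3031 K.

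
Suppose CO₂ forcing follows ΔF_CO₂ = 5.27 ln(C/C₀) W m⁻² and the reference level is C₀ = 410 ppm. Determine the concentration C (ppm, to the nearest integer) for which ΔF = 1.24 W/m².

Set 5.27 ln(C/410) = 1.24, so ln(C/410) = 1.24/5.27 = 0.23529.
Then C/410 = e^0.23529 = 1.26528, giving C = 410 × 1.26528 = 518.76 ppm.

C ≈ 519 ppm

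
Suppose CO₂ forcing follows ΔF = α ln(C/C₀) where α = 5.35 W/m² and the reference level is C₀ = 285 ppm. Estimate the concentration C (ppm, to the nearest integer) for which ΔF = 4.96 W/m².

Set 5.35 ln(C/285) = 4.96, so ln(C/285) = 4.96/5.35 = 0.92710.
Then C/285 = e^0.92710 = 2.52717, giving C = 285 × 2.52717 = 720.24 ppm.

C ≈ 720 ppm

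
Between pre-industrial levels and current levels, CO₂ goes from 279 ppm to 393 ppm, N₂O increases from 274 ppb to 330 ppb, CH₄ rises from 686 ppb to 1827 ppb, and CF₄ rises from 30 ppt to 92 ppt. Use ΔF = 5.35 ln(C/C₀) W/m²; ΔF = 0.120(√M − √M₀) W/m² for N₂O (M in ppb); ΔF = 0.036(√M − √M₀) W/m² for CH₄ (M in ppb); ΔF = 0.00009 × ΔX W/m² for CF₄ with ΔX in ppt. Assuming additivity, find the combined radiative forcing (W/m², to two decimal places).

ΔF = 2.63 W/m²

CO₂: 5.35 × ln(393/279) = 5.35 × ln(1.40860) = 5.35 × 0.34260 = 1.8329 W/m².
N₂O: 0.120 × (√330 − √274) = 0.120 × (18.1659 − 16.5529) = 0.120 × 1.6130 = 0.1936 W/m².
CH₄: 0.036 × (√1827 − √686) = 0.036 × (42.7434 − 26.1916) = 0.036 × 16.5518 = 0.5959 W/m².
CF₄: ΔF = 0.00009 × (92 − 30) = 0.00009 × 62 = 0.0056 W/m².
Total ΔF = 1.8329 + 0.1936 + 0.5959 + 0.0056 = 2.6280 W/m².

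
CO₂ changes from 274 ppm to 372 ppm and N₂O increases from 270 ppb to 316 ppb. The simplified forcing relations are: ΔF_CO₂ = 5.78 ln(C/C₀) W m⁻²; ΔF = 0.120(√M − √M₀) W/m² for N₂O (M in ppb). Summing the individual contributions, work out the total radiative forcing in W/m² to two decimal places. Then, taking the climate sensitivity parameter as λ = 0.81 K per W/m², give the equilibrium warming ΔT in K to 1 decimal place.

CO₂: 5.78 × ln(372/274) = 5.78 × ln(1.35766) = 5.78 × 0.30576 = 1.7673 W/m².
N₂O: 0.120 × (√316 − √270) = 0.120 × (17.7764 − 16.4317) = 0.120 × 1.3447 = 0.1614 W/m².
Total ΔF = 1.7673 + 0.1614 = 1.9287 W/m².
ΔT = λ ΔF = 0.81 × 1.93 = 1.5633 K.

ΔF = 1.93 W/m²; ΔT = 1.6 K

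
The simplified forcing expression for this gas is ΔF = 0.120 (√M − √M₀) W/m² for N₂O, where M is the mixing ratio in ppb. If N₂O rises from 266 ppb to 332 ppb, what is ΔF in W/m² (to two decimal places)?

ΔF = 0.23 W/m²

N₂O: 0.120 × (√332 − √266) = 0.120 × (18.2209 − 16.3095) = 0.120 × 1.9114 = 0.2294 W/m².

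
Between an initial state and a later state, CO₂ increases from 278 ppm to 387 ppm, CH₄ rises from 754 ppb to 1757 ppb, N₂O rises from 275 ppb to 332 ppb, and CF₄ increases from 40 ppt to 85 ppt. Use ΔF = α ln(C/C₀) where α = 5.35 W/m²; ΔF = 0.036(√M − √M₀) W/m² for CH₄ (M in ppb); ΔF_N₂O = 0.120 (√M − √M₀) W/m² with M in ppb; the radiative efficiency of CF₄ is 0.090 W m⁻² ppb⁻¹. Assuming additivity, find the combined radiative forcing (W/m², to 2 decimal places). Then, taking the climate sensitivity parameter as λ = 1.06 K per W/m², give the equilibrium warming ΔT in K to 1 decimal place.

CO₂: 5.35 × ln(387/278) = 5.35 × ln(1.39209) = 5.35 × 0.33081 = 1.7698 W/m².
CH₄: 0.036 × (√1757 − √754) = 0.036 × (41.9166 − 27.4591) = 0.036 × 14.4575 = 0.5205 W/m².
N₂O: 0.120 × (√332 − √275) = 0.120 × (18.2209 − 16.5831) = 0.120 × 1.6378 = 0.1965 W/m².
CF₄: Δ = 85 − 40 = 45 ppt = 0.045 ppb; ΔF = 0.090 × 0.045 = 0.0041 W/m².
Total ΔF = 1.7698 + 0.5205 + 0.1965 + 0.0041 = 2.4909 W/m².
ΔT = λ ΔF = 1.06 × 2.49 = 2.6394 K.

ΔF = 2.49 W/m²; ΔT = 2.6 K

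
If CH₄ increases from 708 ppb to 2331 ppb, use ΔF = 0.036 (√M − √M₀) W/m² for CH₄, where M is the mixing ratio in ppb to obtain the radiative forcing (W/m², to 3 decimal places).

ΔF = 0.780 W/m²

CH₄: 0.036 × (√2331 − √708) = 0.036 × (48.2804 − 26.6083) = 0.036 × 21.6721 = 0.7802 W/m².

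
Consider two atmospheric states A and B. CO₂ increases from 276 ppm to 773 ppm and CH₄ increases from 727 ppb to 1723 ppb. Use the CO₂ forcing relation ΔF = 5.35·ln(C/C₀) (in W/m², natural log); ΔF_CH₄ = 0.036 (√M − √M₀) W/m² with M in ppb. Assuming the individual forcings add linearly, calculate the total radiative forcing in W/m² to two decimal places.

CO₂: 5.35 × ln(773/276) = 5.35 × ln(2.80072) = 5.35 × 1.02988 = 5.5099 W/m².
CH₄: 0.036 × (√1723 − √727) = 0.036 × (41.5090 − 26.9629) = 0.036 × 14.5461 = 0.5237 W/m².
Total ΔF = 5.5099 + 0.5237 = 6.0336 W/m².

ΔF = 6.03 W/m²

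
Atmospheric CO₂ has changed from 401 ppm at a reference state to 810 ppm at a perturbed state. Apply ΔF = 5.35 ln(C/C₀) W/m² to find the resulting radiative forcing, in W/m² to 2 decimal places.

ΔF = 3.76 W/m²

CO₂: 5.35 × ln(810/401) = 5.35 × ln(2.01995) = 5.35 × 0.70307 = 3.7614 W/m².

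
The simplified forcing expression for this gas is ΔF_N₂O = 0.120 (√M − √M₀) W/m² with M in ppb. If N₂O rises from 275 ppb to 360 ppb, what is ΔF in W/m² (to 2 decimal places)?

N₂O: 0.120 × (√360 − √275) = 0.120 × (18.9737 − 16.5831) = 0.120 × 2.3906 = 0.2869 W/m².

ΔF = 0.29 W/m²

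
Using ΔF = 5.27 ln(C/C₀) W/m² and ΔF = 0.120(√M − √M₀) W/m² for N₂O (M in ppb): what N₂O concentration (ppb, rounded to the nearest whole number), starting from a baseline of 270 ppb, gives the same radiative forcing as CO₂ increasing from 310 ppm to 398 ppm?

M ≈ 751 ppb

CO₂ forcing: 5.27 × ln(398/310) = 5.27 × 0.249880 = 1.31687 W/m².
Set 0.120(√M − √270) = 1.31687: √M = 1.31687/0.120 + √270 = 10.9739 + 16.4317 = 27.4056.
M = (27.4056)² = 751.07 ppb.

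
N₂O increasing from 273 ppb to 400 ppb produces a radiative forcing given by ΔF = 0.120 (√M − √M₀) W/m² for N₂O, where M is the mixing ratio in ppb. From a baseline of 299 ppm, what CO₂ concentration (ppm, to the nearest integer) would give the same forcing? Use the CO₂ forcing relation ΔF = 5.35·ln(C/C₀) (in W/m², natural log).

C ≈ 323 ppm

N₂O forcing: 0.120 × (√400 − √273) = 0.120 × (20.0000 − 16.5227) = 0.120 × 3.4773 = 0.41728 W/m².
Set 5.35 ln(C/299) = 0.41728: ln(C/299) = 0.41728/5.35 = 0.07800, so C = 299 × e^0.07800 = 299 × 1.08112 = 323.25 ppm.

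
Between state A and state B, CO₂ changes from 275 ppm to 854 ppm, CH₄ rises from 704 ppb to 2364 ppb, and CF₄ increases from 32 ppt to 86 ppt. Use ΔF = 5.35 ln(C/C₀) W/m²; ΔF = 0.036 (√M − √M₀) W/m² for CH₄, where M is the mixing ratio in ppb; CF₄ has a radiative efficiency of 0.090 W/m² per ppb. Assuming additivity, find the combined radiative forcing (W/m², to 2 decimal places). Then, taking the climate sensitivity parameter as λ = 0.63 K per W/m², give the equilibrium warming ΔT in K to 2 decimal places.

ΔF = 6.86 W/m²; ΔT = 4.32 K

CO₂: 5.35 × ln(854/275) = 5.35 × ln(3.10545) = 5.35 × 1.13316 = 6.0624 W/m².
CH₄: 0.036 × (√2364 − √704) = 0.036 × (48.6210 − 26.5330) = 0.036 × 22.0880 = 0.7952 W/m².
CF₄: Δ = 86 − 32 = 54 ppt = 0.054 ppb; ΔF = 0.090 × 0.054 = 0.0049 W/m².
Total ΔF = 6.0624 + 0.7952 + 0.0049 = 6.8625 W/m².
ΔT = λ ΔF = 0.63 × 6.86 = 4.3218 K.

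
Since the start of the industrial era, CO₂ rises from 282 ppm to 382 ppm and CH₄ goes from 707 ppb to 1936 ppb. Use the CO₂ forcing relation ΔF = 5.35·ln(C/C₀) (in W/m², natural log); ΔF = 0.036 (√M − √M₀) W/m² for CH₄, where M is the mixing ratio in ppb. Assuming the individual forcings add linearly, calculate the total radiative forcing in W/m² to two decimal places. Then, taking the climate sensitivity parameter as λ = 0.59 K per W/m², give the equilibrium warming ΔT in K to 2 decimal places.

CO₂: 5.35 × ln(382/282) = 5.35 × ln(1.35461) = 5.35 × 0.30351 = 1.6238 W/m².
CH₄: 0.036 × (√1936 − √707) = 0.036 × (44.0000 − 26.5895) = 0.036 × 17.4105 = 0.6268 W/m².
Total ΔF = 1.6238 + 0.6268 = 2.2506 W/m².
ΔT = λ ΔF = 0.59 × 2.25 = 1.3275 K.

ΔF = 2.25 W/m²; ΔT = 1.33 K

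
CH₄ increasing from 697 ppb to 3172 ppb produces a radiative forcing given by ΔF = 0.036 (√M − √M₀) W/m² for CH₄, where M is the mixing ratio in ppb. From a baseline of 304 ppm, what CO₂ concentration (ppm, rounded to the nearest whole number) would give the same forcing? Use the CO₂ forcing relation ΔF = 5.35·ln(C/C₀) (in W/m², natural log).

C ≈ 372 ppm

CH₄ forcing: 0.036 × (√3172 − √697) = 0.036 × (56.3205 − 26.4008) = 0.036 × 29.9197 = 1.07711 W/m².
Set 5.35 ln(C/304) = 1.07711: ln(C/304) = 1.07711/5.35 = 0.20133, so C = 304 × e^0.20133 = 304 × 1.22303 = 371.80 ppm.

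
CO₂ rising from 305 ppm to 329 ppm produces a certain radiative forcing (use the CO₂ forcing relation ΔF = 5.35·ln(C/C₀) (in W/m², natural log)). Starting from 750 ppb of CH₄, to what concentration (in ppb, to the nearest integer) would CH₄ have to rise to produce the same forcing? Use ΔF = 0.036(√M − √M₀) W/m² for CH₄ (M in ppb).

M ≈ 1493 ppb

CO₂ forcing: 5.35 × ln(329/305) = 5.35 × 0.075746 = 0.40524 W/m².
Set 0.036(√M − √750) = 0.40524: √M = 0.40524/0.036 + √750 = 11.2567 + 27.3861 = 38.6428.
M = (38.6428)² = 1493.27 ppb.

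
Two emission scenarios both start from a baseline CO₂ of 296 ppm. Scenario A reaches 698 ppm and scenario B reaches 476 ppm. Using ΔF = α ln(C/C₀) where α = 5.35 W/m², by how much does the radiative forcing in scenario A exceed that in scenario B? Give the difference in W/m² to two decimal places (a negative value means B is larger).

ΔF_A − ΔF_B = 2.05 W/m²

ΔF_A = 5.35 ln(698/296) = 5.35 × 0.85786 = 4.5896 W/m².
ΔF_B = 5.35 ln(476/296) = 5.35 × 0.47506 = 2.5416 W/m².
Difference: 4.5896 − 2.5416 = 2.0480 W/m².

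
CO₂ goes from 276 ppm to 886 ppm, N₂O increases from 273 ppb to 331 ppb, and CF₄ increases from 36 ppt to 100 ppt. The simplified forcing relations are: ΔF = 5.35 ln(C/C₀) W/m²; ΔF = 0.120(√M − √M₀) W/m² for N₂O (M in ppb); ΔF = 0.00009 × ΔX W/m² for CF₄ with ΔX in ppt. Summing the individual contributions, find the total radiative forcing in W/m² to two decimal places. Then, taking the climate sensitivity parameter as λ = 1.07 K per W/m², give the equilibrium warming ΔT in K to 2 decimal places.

CO₂: 5.35 × ln(886/276) = 5.35 × ln(3.21014) = 5.35 × 1.16631 = 6.2398 W/m².
N₂O: 0.120 × (√331 − √273) = 0.120 × (18.1934 − 16.5227) = 0.120 × 1.6707 = 0.2005 W/m².
CF₄: ΔF = 0.00009 × (100 − 36) = 0.00009 × 64 = 0.0058 W/m².
Total ΔF = 6.2398 + 0.2005 + 0.0058 = 6.4461 W/m².
ΔT = λ ΔF = 1.07 × 6.45 = 6.9015 K.

ΔF = 6.45 W/m²; ΔT = 6.90 K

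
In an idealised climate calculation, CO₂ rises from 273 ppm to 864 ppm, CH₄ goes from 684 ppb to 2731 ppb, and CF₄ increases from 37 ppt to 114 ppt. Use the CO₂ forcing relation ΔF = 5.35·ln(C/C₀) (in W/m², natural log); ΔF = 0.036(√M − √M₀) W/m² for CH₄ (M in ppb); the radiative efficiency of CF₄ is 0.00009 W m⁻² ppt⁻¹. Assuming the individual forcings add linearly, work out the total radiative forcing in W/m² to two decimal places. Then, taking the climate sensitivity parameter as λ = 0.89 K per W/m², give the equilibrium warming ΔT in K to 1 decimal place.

CO₂: 5.35 × ln(864/273) = 5.35 × ln(3.16484) = 5.35 × 1.15210 = 6.1637 W/m².
CH₄: 0.036 × (√2731 − √684) = 0.036 × (52.2590 − 26.1534) = 0.036 × 26.1056 = 0.9398 W/m².
CF₄: ΔF = 0.00009 × (114 − 37) = 0.00009 × 77 = 0.0069 W/m².
Total ΔF = 6.1637 + 0.9398 + 0.0069 = 7.1104 W/m².
ΔT = λ ΔF = 0.89 × 7.11 = 6.3279 K.

ΔF = 7.11 W/m²; ΔT = 6.3 K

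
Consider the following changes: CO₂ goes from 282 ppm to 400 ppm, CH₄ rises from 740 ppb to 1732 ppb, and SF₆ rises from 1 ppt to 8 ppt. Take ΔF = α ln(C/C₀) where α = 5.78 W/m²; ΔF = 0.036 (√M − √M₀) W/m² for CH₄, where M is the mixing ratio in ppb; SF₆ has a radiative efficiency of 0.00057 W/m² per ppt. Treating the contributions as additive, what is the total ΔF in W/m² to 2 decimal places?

ΔF = 2.54 W/m²

CO₂: 5.78 × ln(400/282) = 5.78 × ln(1.41844) = 5.78 × 0.34956 = 2.0205 W/m².
CH₄: 0.036 × (√1732 − √740) = 0.036 × (41.6173 − 27.2029) = 0.036 × 14.4144 = 0.5189 W/m².
SF₆: ΔF = 0.00057 × (8 − 1) = 0.00057 × 7 = 0.0040 W/m².
Total ΔF = 2.0205 + 0.5189 + 0.0040 = 2.5434 W/m².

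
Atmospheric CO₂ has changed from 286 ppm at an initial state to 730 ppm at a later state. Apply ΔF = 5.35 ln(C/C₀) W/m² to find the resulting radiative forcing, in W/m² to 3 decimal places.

ΔF = 5.013 W/m²

CO₂ absorption bands are partially saturated, so forcing scales with the logarithm of the concentration ratio.
CO₂: 5.35 × ln(730/286) = 5.35 × ln(2.55245) = 5.35 × 0.93705 = 5.0132 W/m².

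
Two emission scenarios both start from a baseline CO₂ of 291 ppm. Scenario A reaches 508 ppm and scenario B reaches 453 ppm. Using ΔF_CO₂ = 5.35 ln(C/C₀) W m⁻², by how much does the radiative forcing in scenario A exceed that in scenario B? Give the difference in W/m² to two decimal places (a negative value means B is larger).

ΔF_A = 5.35 ln(508/291) = 5.35 × 0.55716 = 2.9808 W/m².
ΔF_B = 5.35 ln(453/291) = 5.35 × 0.44257 = 2.3677 W/m².
Difference: 2.9808 − 2.3677 = 0.6131 W/m².

ΔF_A − ΔF_B = 0.61 W/m²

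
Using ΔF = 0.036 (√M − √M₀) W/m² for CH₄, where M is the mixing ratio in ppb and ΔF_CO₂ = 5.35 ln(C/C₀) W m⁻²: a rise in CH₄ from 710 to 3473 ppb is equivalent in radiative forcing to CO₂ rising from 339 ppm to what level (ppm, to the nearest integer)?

C ≈ 421 ppm

CH₄ forcing: 0.036 × (√3473 − √710) = 0.036 × (58.9322 − 26.6458) = 0.036 × 32.2864 = 1.16231 W/m².
Set 5.35 ln(C/339) = 1.16231: ln(C/339) = 1.16231/5.35 = 0.21725, so C = 339 × e^0.21725 = 339 × 1.24265 = 421.26 ppm.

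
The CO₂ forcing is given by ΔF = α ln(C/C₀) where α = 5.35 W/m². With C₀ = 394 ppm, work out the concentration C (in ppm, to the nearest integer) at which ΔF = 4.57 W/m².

C ≈ 926 ppm

Set 5.35 ln(C/394) = 4.57, so ln(C/394) = 4.57/5.35 = 0.85421.
Then C/394 = e^0.85421 = 2.34952, giving C = 394 × 2.34952 = 925.71 ppm.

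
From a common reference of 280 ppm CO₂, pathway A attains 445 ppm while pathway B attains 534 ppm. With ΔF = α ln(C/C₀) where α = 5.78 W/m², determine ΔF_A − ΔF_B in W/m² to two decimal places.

ΔF_A = 5.78 ln(445/280) = 5.78 × 0.46328 = 2.6778 W/m².
ΔF_B = 5.78 ln(534/280) = 5.78 × 0.64561 = 3.7316 W/m².
Difference: 2.6778 − 3.7316 = -1.0538 W/m².
(Equivalently, ΔF_A − ΔF_B = 5.78 ln(445/534) = 5.78 × -0.18232 = -1.0538 W/m².)

ΔF_A − ΔF_B = -1.05 W/m²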